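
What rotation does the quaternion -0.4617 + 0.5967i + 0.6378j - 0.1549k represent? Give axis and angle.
axis = (0.6727, 0.719, -0.1746), θ = 235°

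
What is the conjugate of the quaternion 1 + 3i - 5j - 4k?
1 - 3i + 5j + 4k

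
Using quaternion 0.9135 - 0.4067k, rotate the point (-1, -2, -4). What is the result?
(-2.155, -0.595, -4)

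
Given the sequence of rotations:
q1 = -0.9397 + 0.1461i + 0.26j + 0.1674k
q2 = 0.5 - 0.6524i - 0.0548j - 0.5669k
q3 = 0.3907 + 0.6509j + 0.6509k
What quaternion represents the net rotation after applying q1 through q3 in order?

q2 · q1 = -0.2654 + 0.8243i + 0.2079j + 0.4548k
q3 · q2 · q1 = -0.535 + 0.4828i + 0.445j - 0.5316k
-0.535 + 0.4828i + 0.445j - 0.5316k


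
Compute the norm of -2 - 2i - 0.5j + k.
3.041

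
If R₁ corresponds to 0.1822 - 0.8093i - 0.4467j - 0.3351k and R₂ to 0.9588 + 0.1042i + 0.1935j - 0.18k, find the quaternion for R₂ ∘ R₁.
0.2851 - 0.9022i - 0.2124j - 0.244k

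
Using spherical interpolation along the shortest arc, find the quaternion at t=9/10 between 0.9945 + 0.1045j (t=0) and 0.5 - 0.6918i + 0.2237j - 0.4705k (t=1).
0.5852 - 0.6451i + 0.2211j - 0.4387k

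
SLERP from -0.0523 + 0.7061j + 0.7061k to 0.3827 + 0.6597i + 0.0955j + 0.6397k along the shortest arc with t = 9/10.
0.3512 + 0.6163i + 0.1745j + 0.6829k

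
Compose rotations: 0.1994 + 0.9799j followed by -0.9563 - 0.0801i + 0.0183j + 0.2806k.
-0.2086 - 0.2909i - 0.9334j - 0.0225k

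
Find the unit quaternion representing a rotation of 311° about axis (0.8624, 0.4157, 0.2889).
-0.91 + 0.3576i + 0.1724j + 0.1198k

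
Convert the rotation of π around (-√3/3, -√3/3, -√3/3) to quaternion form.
-0.5774i - 0.5774j - 0.5774k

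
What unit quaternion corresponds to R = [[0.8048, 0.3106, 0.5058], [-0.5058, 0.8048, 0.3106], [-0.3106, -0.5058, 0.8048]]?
0.9239 - 0.2209i + 0.2209j - 0.2209k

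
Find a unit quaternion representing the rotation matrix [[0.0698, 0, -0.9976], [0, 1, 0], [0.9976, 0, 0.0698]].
0.7314 - 0.682j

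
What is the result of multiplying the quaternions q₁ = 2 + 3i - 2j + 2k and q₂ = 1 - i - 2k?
9 + 5i + 2j - 4k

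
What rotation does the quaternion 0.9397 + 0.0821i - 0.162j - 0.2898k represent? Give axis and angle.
axis = (0.2401, -0.4737, -0.8474), θ = 40°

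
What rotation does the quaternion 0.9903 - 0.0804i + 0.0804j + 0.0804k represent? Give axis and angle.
axis = (-√3/3, √3/3, √3/3), θ = 16°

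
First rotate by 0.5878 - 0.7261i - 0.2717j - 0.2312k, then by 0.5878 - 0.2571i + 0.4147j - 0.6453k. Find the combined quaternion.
0.1223 - 0.8491i + 0.4932j - 0.1442k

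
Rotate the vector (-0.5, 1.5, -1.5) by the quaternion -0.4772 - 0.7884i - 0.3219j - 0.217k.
(-0.873, 0.056, 1.996)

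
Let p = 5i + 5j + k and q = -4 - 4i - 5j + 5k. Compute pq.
40 + 10i - 49j - 9k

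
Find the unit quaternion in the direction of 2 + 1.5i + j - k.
0.6963 + 0.5222i + 0.3482j - 0.3482k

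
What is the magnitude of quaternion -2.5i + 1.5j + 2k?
3.536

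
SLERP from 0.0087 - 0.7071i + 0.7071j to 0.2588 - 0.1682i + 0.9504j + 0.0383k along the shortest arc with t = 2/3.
0.1828 - 0.3682i + 0.9112j + 0.0266k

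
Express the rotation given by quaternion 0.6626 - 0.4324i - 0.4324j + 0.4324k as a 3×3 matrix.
[[0.2521, -0.1991, -0.947], [0.947, 0.2521, 0.1991], [0.1991, -0.947, 0.2521]]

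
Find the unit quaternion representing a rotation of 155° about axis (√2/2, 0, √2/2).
0.2164 + 0.6903i + 0.6903k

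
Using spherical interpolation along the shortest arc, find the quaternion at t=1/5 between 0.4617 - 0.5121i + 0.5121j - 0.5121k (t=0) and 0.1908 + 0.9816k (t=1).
0.3545 - 0.4459i + 0.4459j - 0.6904k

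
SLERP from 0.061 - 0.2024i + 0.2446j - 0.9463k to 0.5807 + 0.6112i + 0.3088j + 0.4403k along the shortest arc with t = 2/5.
-0.2379 - 0.4351i + 0.0205j - 0.8681k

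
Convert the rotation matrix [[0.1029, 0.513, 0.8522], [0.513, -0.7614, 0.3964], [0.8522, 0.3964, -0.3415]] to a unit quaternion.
0.7426i + 0.3454j + 0.5738k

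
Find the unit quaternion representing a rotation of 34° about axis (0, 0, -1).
0.9563 - 0.2924k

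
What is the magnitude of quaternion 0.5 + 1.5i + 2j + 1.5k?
2.958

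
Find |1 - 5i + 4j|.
√42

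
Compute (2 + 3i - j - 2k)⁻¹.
0.1111 - 0.1667i + 0.0556j + 0.1111k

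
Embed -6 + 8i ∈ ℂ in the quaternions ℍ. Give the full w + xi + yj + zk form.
-6 + 8i + 0j + 0k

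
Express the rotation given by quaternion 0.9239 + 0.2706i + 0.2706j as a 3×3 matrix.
[[0.8536, 0.1464, 0.5], [0.1464, 0.8536, -0.5], [-0.5, 0.5, 0.7071]]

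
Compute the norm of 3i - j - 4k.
√26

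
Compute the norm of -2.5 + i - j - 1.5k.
3.24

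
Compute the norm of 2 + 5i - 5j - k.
√55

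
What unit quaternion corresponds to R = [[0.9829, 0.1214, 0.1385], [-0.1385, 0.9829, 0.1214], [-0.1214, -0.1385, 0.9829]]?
0.9936 - 0.0654i + 0.0654j - 0.0654k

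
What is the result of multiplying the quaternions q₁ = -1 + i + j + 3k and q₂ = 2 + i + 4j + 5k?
-22 - 6i - 4j + 4k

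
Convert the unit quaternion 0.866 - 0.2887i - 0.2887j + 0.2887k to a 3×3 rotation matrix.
[[0.6666, -0.3333, -0.6667], [0.6667, 0.6666, 0.3333], [0.3333, -0.6667, 0.6666]]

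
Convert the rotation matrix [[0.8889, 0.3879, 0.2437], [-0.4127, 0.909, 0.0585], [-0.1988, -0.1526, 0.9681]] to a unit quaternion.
0.9703 - 0.0544i + 0.114j - 0.2063k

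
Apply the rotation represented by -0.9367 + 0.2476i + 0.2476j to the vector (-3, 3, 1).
(-2.728, 2.728, -2.028)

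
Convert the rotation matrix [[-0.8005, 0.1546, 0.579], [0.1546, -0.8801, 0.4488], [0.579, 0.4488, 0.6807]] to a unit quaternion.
0.3158i + 0.2448j + 0.9167k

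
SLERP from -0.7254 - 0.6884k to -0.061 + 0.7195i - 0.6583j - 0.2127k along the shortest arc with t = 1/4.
-0.6561 + 0.2477i - 0.2266j - 0.6759k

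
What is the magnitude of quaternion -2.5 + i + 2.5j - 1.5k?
3.969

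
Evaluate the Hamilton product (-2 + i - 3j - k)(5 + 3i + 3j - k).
-5 + 5i - 23j + 9k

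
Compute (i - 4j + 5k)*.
-i + 4j - 5k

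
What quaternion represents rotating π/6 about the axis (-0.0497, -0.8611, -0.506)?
0.9659 - 0.0129i - 0.2229j - 0.131k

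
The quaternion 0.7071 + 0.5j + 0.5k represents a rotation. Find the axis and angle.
axis = (0, √2/2, √2/2), θ = π/2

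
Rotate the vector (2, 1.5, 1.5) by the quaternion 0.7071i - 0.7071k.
(-1.5, -1.5, -2)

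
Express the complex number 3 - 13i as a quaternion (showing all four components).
3 - 13i + 0j + 0k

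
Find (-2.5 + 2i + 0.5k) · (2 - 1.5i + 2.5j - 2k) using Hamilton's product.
-1 + 6.5i - 3j + 11k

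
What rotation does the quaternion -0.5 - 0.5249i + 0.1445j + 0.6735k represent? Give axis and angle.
axis = (-0.6061, 0.1669, 0.7777), θ = 4π/3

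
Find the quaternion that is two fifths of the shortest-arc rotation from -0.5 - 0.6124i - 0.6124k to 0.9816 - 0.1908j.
-0.8029 - 0.4167i + 0.0899j - 0.4167k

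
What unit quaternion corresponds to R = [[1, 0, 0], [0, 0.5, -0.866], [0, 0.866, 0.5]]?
0.866 + 0.5i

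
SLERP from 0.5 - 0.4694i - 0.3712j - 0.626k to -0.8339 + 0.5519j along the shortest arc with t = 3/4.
0.8076 - 0.1337i - 0.546j - 0.1783k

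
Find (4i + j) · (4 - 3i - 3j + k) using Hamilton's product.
15 + 17i - 9k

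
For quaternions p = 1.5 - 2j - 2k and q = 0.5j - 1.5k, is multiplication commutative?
No: pq = -2 + 4i + 0.75j - 2.25k ≠ -2 - 4i + 0.75j - 2.25k = qp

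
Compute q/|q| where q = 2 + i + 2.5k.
0.5963 + 0.2981i + 0.7454k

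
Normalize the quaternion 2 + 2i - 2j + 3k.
0.4364 + 0.4364i - 0.4364j + 0.6547k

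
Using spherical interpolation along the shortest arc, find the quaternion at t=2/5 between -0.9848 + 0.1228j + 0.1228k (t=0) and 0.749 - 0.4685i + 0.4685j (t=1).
-0.9669 + 0.2066i - 0.1272j + 0.0794k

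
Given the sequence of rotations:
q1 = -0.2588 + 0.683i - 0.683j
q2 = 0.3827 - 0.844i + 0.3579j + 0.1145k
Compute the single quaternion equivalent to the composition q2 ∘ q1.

q2 · q1 = 0.7219 + 0.558i - 0.2758j + 0.3024k
0.7219 + 0.558i - 0.2758j + 0.3024k


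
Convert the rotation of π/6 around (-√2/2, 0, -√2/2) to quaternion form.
0.9659 - 0.183i - 0.183k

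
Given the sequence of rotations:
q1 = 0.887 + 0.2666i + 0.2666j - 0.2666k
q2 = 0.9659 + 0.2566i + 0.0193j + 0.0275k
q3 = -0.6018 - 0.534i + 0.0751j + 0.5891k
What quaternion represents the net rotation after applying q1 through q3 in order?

q2 · q1 = 0.7905 + 0.4726i + 0.3504j - 0.1699k
q3 · q2 · q1 = -0.1496 - 0.9257i + 0.0362j + 0.3453k
-0.1496 - 0.9257i + 0.0362j + 0.3453k


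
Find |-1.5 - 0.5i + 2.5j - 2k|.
3.571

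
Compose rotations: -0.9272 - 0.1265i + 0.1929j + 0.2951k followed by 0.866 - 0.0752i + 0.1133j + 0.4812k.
-0.9763 - 0.0992i + 0.0233j - 0.1908k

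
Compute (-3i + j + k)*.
3i - j - k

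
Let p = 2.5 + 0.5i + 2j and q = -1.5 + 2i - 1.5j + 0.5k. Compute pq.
-1.75 + 5.25i - 7j - 3.5k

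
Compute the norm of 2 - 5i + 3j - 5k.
√63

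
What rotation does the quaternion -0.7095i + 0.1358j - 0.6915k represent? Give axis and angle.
axis = (-0.7095, 0.1358, -0.6915), θ = π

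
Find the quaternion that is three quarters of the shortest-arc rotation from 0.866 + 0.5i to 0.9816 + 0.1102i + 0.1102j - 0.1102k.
0.9699 + 0.2127i + 0.0838j - 0.0838k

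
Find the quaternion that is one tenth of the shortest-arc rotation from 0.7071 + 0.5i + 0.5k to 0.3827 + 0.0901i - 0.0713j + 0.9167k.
0.6876 + 0.4667i - 0.0077j + 0.5561k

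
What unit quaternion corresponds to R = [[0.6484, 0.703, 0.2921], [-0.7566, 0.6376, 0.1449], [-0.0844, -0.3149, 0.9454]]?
0.8988 - 0.1279i + 0.1047j - 0.406k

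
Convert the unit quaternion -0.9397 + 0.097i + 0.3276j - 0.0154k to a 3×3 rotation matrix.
[[0.7849, 0.0346, -0.6187], [0.0925, 0.9807, 0.1722], [0.6127, -0.1924, 0.7665]]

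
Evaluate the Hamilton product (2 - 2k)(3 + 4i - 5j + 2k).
10 - 2i - 18j - 2k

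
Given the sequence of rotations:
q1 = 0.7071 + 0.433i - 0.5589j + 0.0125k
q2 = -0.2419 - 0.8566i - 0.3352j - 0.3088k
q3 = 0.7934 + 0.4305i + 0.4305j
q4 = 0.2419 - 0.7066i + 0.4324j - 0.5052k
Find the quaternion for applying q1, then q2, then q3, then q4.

q2 · q1 = 0.0164 - 0.8872i - 0.2248j + 0.4025k
q3 · q2 · q1 = 0.4917 - 0.5236i - 0.3446j + 0.6045k
q4 · q3 · q2 · q1 = 0.2034 - 0.3868i + 0.8209j + 0.3677k
0.2034 - 0.3868i + 0.8209j + 0.3677k


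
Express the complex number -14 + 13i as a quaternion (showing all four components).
-14 + 13i + 0j + 0k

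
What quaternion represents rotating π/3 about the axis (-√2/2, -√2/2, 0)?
0.866 - 0.3536i - 0.3536j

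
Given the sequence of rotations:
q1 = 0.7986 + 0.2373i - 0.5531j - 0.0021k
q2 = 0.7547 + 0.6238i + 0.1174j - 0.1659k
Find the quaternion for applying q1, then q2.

q2 · q1 = 0.5193 + 0.5853i - 0.3617j - 0.507k
0.5193 + 0.5853i - 0.3617j - 0.507k


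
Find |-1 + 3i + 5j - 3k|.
√44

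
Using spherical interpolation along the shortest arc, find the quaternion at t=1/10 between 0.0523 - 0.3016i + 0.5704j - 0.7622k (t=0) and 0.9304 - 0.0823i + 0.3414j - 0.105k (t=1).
0.1699 - 0.2964i + 0.5847j - 0.7358k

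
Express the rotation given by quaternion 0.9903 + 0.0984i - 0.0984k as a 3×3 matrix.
[[0.9806, 0.1949, -0.0194], [-0.1949, 0.9613, -0.1949], [-0.0194, 0.1949, 0.9806]]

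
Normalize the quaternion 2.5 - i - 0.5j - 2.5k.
0.6742 - 0.2697i - 0.1348j - 0.6742k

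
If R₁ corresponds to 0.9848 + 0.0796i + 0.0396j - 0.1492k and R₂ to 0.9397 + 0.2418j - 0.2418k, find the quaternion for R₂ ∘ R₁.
0.8798 + 0.0483i + 0.2561j - 0.3976k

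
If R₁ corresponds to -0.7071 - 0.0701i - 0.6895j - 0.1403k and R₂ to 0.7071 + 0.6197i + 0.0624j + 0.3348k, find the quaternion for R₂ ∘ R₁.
-0.3666 - 0.2657i - 0.4682j - 0.7589k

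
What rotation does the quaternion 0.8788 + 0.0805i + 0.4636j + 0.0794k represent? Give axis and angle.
axis = (0.1687, 0.9715, 0.1664), θ = 57°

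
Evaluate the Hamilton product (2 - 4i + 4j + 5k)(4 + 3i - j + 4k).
4 + 11i + 45j + 20k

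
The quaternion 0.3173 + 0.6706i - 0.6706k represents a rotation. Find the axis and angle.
axis = (√2/2, 0, -√2/2), θ = 143°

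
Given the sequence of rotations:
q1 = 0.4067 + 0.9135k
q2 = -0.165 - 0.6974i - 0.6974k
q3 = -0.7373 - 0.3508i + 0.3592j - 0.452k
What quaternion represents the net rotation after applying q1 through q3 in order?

q2 · q1 = 0.57 - 0.2836i + 0.6371j - 0.4344k
q3 · q2 · q1 = -0.9449 + 0.1411i - 0.2892j - 0.059k
-0.9449 + 0.1411i - 0.2892j - 0.059k


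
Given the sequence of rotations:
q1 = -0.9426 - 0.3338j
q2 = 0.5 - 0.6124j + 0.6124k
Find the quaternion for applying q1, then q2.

q2 · q1 = -0.6757 + 0.2044i + 0.4103j - 0.5772k
-0.6757 + 0.2044i + 0.4103j - 0.5772k


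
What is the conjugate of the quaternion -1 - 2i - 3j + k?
-1 + 2i + 3j - k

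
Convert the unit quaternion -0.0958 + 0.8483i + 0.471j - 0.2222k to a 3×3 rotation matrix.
[[0.4576, 0.7565, -0.4672], [0.8417, -0.538, -0.0468], [-0.2867, -0.3718, -0.8829]]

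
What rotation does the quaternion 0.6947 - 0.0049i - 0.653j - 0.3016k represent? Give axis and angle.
axis = (-0.0068, -0.9078, -0.4193), θ = 92°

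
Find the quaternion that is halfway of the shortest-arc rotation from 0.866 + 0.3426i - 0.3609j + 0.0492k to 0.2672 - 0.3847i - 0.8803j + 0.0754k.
0.6722 - 0.025i - 0.7363j + 0.0739k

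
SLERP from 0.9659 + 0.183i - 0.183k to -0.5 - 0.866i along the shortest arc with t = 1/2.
0.8091 + 0.579i - 0.101k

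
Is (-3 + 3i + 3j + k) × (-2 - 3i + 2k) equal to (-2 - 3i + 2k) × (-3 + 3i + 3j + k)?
No: pq = 13 + 9i - 15j + k ≠ 13 - 3i + 3j - 17k = qp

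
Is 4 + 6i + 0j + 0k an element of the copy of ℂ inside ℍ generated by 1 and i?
Yes. The quaternion 4 + 6i has j- and k-coefficients y = z = 0, so it lies in the complex subalgebra spanned by 1 and i.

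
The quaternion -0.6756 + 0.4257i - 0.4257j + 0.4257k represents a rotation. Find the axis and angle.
axis = (√3/3, -√3/3, √3/3), θ = 265°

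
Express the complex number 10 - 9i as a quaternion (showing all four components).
10 - 9i + 0j + 0k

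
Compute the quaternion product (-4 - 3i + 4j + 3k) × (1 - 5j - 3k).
25 + 15j + 30k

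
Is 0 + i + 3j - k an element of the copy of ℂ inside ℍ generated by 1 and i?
No. The quaternion i + 3j - k has j-coefficient y = 3 and k-coefficient z = -1, not both zero, so it does not lie in the complex subalgebra spanned by 1 and i.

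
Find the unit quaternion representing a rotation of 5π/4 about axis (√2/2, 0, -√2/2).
-0.3827 + 0.6533i - 0.6533k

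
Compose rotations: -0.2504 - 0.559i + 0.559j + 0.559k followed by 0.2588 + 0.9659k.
-0.6047 - 0.6846i - 0.3953j - 0.0972k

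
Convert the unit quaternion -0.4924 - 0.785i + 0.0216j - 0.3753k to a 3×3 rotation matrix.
[[0.7174, -0.4035, 0.5679], [0.3357, -0.5142, -0.7893], [0.6105, 0.7569, -0.2334]]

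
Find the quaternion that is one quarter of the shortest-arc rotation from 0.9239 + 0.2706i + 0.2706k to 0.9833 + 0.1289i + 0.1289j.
0.949 + 0.2375i + 0.0328j + 0.2047k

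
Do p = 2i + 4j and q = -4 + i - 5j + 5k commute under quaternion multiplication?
No: pq = 18 + 12i - 26j - 14k ≠ 18 - 28i - 6j + 14k = qp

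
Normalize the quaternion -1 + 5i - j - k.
-0.189 + 0.9449i - 0.189j - 0.189k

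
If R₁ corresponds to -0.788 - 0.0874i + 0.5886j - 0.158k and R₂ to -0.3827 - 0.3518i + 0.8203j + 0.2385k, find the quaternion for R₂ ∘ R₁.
-0.1743 + 0.0407i - 0.9481j - 0.2628k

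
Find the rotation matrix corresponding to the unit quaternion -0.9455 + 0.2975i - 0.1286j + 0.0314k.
[[0.965, -0.0171, 0.2619], [-0.1359, 0.821, 0.5545], [-0.2245, -0.5706, 0.7899]]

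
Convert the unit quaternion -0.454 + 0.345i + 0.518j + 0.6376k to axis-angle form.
axis = (0.3872, 0.5814, 0.7156), θ = 234°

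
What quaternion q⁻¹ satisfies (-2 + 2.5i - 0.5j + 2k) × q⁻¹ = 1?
-0.1379 - 0.1724i + 0.0345j - 0.1379k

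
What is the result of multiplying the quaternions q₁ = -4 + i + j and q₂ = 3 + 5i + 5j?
-22 - 17i - 17j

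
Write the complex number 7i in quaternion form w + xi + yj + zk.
0 + 7i + 0j + 0k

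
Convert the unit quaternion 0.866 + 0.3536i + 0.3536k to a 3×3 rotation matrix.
[[0.7499, -0.6124, 0.2501], [0.6124, 0.4999, -0.6124], [0.2501, 0.6124, 0.7499]]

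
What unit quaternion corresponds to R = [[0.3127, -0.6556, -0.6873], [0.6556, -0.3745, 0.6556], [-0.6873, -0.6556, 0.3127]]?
0.5592 - 0.5862i + 0.5862k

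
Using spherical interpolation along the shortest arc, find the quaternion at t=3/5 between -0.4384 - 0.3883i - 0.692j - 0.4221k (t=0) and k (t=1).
-0.2121 - 0.1879i - 0.3348j - 0.8987k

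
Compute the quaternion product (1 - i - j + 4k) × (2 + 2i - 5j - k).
3 + 21i + 14k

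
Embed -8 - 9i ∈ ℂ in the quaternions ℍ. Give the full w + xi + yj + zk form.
-8 - 9i + 0j + 0k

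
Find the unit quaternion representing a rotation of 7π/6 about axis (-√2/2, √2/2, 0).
-0.2588 - 0.683i + 0.683j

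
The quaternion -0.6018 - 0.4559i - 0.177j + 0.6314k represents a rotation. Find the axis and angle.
axis = (-0.5708, -0.2216, 0.7906), θ = 254°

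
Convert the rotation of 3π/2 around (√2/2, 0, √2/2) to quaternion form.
-0.7071 + 0.5i + 0.5k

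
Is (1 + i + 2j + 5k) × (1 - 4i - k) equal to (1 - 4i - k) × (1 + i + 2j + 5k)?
No: pq = 10 - 5i - 17j + 12k ≠ 10 - i + 21j - 4k = qp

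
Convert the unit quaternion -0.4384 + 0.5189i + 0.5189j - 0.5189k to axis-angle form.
axis = (√3/3, √3/3, -√3/3), θ = 232°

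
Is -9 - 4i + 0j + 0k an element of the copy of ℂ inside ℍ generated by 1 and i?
Yes. The quaternion -9 - 4i has j- and k-coefficients y = z = 0, so it lies in the complex subalgebra spanned by 1 and i.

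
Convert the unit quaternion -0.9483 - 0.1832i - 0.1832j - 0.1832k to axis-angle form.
axis = (-√3/3, -√3/3, -√3/3), θ = 323°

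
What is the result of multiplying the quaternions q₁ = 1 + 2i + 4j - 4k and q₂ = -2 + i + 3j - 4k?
-32 - 7i - j + 6k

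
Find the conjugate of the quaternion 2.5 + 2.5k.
2.5 - 2.5k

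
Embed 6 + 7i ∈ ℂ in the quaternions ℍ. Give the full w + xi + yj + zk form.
6 + 7i + 0j + 0k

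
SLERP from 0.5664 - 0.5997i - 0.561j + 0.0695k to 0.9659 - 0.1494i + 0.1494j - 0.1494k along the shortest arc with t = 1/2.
0.8724 - 0.4265i - 0.2343j - 0.0455k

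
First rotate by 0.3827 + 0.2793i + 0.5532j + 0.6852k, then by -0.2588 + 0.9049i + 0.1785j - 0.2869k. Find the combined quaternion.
-0.2539 + 0.555i - 0.775j + 0.1636k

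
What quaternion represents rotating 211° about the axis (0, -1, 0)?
-0.2672 - 0.9636j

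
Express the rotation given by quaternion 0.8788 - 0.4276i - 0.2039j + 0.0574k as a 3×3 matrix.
[[0.9103, 0.0735, -0.4075], [0.2753, 0.6277, 0.7281], [0.3093, -0.775, 0.5512]]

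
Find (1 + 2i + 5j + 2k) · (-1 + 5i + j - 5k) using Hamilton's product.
-6 - 24i + 16j - 30k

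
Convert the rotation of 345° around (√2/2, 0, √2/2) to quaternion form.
-0.9914 + 0.0923i + 0.0923k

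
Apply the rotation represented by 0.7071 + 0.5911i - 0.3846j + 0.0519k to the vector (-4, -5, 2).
(-1.12, -1.706, -6.39)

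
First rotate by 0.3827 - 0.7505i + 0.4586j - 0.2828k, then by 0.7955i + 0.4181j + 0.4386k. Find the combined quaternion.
0.5293 - 0.0149i + 0.0558j + 0.8465k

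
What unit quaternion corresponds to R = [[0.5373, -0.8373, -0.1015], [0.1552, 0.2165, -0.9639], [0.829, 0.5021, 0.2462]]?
0.7071 + 0.5183i - 0.329j + 0.3509k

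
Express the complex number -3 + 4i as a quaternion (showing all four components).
-3 + 4i + 0j + 0k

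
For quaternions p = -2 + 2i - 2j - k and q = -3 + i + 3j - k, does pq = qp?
No: pq = 9 - 3i + j + 13k ≠ 9 - 13i - j - 3k = qp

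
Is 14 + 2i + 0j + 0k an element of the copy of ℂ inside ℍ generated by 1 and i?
Yes. The quaternion 14 + 2i has j- and k-coefficients y = z = 0, so it lies in the complex subalgebra spanned by 1 and i.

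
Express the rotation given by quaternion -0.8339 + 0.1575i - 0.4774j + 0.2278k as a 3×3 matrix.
[[0.4404, 0.2295, 0.868], [-0.5303, 0.8466, 0.0452], [-0.7245, -0.4802, 0.4946]]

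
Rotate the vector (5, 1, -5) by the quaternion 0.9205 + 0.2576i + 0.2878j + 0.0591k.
(1.375, 4.347, -5.497)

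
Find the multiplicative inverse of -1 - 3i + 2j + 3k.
-0.0435 + 0.1304i - 0.087j - 0.1304k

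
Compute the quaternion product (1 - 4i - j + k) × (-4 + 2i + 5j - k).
10 + 14i + 7j - 23k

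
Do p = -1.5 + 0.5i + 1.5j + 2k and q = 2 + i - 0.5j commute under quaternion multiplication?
No: pq = -2.75 + 0.5i + 5.75j + 2.25k ≠ -2.75 - 1.5i + 1.75j + 5.75k = qp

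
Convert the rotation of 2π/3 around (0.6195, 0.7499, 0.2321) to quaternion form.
0.5 + 0.5365i + 0.6494j + 0.201k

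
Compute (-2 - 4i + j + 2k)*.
-2 + 4i - j - 2k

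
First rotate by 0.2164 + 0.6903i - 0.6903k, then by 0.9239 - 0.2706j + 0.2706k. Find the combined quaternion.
0.3867 + 0.8246i + 0.1282j - 0.3924k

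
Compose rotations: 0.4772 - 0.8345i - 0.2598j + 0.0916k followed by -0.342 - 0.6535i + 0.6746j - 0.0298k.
-0.5306 + 0.0276i + 0.4955j + 0.6872k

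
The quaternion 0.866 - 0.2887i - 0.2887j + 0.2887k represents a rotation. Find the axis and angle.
axis = (-√3/3, -√3/3, √3/3), θ = π/3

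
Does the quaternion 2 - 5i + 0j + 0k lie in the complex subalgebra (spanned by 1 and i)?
Yes. The quaternion 2 - 5i has j- and k-coefficients y = z = 0, so it lies in the complex subalgebra spanned by 1 and i.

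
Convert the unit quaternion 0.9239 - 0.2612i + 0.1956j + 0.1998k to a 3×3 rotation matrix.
[[0.8436, -0.4714, 0.2571], [0.267, 0.7837, 0.5608], [-0.4658, -0.4045, 0.787]]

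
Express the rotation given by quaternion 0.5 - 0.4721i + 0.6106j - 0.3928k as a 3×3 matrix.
[[-0.0542, -0.1837, 0.9815], [-0.9693, 0.2457, -0.0076], [-0.2397, -0.9518, -0.1914]]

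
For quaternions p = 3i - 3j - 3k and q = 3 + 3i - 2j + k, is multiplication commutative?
No: pq = -12 - 21j - 6k ≠ -12 + 18i + 3j - 12k = qp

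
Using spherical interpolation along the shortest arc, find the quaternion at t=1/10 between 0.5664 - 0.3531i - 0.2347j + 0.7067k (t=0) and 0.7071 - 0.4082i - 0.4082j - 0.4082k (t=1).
0.6278 - 0.3872i - 0.275j + 0.6167k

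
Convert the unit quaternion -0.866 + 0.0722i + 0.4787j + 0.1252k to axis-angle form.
axis = (0.1444, 0.9573, 0.2504), θ = 5π/3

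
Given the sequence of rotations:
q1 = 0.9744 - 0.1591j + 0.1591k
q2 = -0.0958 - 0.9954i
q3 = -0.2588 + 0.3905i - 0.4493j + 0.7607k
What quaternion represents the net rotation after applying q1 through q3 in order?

q2 · q1 = -0.0933 - 0.9699i + 0.1736j + 0.1431k
q3 · q2 · q1 = 0.372 + 0.0182i - 0.7967j - 0.476k
0.372 + 0.0182i - 0.7967j - 0.476k


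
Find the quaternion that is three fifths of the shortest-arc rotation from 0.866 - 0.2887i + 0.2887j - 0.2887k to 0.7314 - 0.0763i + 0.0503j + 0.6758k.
0.9106 - 0.189i + 0.1713j + 0.3252k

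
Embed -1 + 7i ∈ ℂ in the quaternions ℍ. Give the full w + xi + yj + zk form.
-1 + 7i + 0j + 0k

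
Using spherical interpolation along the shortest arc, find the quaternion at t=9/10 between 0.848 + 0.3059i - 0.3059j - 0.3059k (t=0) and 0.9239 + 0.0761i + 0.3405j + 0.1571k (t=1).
0.9481 + 0.1048i + 0.2794j + 0.1102k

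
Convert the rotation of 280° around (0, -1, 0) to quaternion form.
-0.766 - 0.6428j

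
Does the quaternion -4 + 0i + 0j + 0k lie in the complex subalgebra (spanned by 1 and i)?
Yes. The quaternion -4 has j- and k-coefficients y = z = 0, so it lies in the complex subalgebra spanned by 1 and i.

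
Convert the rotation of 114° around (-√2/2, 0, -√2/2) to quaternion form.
0.5446 - 0.593i - 0.593k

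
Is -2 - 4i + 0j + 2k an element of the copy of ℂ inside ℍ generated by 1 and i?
No. The quaternion -2 - 4i + 2k has j-coefficient y = 0 and k-coefficient z = 2, not both zero, so it does not lie in the complex subalgebra spanned by 1 and i.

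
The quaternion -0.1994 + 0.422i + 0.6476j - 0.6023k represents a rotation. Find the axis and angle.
axis = (0.4306, 0.6609, -0.6146), θ = 203°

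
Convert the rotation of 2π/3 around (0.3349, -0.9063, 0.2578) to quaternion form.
0.5 + 0.29i - 0.7849j + 0.2233k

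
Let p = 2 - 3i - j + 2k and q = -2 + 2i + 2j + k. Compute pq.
2 + 5i + 13j - 6k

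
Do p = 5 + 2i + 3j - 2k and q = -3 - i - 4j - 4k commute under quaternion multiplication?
No: pq = -9 - 31i - 19j - 19k ≠ -9 + 9i - 39j - 9k = qp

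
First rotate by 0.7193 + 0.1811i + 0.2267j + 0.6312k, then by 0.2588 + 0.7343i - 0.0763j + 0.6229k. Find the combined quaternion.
-0.3227 + 0.3857i - 0.3469j + 0.7917k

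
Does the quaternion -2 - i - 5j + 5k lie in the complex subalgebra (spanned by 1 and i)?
No. The quaternion -2 - i - 5j + 5k has j-coefficient y = -5 and k-coefficient z = 5, not both zero, so it does not lie in the complex subalgebra spanned by 1 and i.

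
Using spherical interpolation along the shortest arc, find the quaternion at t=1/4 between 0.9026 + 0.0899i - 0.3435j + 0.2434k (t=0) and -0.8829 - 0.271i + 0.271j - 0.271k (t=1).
0.901 + 0.1358i - 0.3265j + 0.2512k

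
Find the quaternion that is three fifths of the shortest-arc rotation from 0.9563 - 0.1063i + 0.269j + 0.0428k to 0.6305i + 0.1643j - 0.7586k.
0.5457 - 0.5589i + 0.0237j + 0.6239k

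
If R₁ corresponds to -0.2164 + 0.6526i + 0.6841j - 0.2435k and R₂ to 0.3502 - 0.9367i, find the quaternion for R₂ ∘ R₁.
0.5355 + 0.4312i + 0.0115j - 0.7261k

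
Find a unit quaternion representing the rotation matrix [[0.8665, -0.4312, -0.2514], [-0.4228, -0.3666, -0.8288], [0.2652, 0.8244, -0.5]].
0.5 + 0.8266i - 0.2583j + 0.0042k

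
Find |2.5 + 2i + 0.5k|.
3.24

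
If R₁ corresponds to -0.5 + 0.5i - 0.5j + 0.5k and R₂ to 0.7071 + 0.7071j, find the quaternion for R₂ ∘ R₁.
0.7071i - 0.7071j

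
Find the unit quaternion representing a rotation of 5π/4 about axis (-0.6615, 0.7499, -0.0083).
-0.3827 - 0.6111i + 0.6928j - 0.0077k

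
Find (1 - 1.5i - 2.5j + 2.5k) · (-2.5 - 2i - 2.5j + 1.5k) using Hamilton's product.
-15.5 + 4.25i + j - 6k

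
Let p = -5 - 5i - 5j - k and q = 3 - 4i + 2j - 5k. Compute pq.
-30 + 32i - 46j - 8k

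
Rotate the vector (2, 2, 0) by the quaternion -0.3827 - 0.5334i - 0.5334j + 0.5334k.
(1.678, 0.045, -2.276)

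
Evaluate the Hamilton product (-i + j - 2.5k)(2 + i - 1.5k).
-2.75 - 3.5i - 2j - 6k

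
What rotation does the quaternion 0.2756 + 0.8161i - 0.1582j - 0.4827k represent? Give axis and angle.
axis = (0.849, -0.1646, -0.5021), θ = 148°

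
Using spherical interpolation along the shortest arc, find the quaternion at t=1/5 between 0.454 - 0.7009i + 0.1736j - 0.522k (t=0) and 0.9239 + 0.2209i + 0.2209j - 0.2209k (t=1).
0.6248 - 0.5549i + 0.206j - 0.5091k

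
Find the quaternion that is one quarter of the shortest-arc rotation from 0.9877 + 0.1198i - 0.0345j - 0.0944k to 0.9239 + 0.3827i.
0.9794 + 0.1873i - 0.026j - 0.0712k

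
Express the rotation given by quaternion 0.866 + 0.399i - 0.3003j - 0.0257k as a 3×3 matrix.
[[0.8183, -0.1951, -0.5406], [-0.2842, 0.6803, -0.6756], [0.4996, 0.7065, 0.5012]]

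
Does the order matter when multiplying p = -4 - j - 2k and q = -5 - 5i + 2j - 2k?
Yes: pq = 18 + 26i + 7j + 13k ≠ 18 + 14i - 13j + 23k = qp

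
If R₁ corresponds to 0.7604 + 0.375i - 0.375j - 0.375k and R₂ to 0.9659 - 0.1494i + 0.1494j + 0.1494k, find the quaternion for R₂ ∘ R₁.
0.9025 + 0.2486i - 0.2486j - 0.2486k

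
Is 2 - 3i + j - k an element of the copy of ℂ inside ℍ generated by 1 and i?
No. The quaternion 2 - 3i + j - k has j-coefficient y = 1 and k-coefficient z = -1, not both zero, so it does not lie in the complex subalgebra spanned by 1 and i.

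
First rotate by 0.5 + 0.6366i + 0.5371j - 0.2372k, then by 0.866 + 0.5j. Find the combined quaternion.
0.1645 + 0.4327i + 0.7151j - 0.5237k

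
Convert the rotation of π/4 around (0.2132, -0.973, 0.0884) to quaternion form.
0.9239 + 0.0816i - 0.3724j + 0.0338k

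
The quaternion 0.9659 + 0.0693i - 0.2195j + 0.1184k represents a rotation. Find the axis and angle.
axis = (0.2677, -0.848, 0.4574), θ = π/6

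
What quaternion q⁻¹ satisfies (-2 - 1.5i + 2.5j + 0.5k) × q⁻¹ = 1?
-0.1569 + 0.1176i - 0.1961j - 0.0392k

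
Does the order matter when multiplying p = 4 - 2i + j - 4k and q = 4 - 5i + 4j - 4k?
Yes: pq = -14 - 16i + 32j - 35k ≠ -14 - 40i + 8j - 29k = qp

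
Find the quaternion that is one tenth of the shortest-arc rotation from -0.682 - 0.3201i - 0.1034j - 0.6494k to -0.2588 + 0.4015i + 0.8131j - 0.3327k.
-0.6946 - 0.2524i + 0.0147j - 0.6735k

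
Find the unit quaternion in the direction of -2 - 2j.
-0.7071 - 0.7071j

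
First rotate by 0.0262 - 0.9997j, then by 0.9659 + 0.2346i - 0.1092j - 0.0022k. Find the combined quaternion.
-0.0839 + 0.0039i - 0.9685j - 0.2346k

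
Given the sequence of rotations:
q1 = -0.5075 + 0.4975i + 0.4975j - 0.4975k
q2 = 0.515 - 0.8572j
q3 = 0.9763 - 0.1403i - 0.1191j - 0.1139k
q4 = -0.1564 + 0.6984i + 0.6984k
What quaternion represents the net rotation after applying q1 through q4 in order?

q2 · q1 = 0.1651 + 0.6827i + 0.6912j + 0.1702k
q3 · q2 · q1 = 0.3587 + 0.7018i + 0.6013j + 0.1317k
q4 · q3 · q2 · q1 = -0.6382 - 0.2792i + 0.3041j + 0.6499k
-0.6382 - 0.2792i + 0.3041j + 0.6499k


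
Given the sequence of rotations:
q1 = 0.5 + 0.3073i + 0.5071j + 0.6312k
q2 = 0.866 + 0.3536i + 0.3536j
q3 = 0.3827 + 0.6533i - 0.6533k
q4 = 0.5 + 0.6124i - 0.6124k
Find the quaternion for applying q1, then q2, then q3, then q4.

q2 · q1 = 0.145 + 0.6661i + 0.3928j + 0.6173k
q3 · q2 · q1 = 0.0236 + 0.6063i - 0.6881j + 0.3981k
q4 · q3 · q2 · q1 = -0.1157 - 0.1038i - 0.9591j - 0.2368k
-0.1157 - 0.1038i - 0.9591j - 0.2368k


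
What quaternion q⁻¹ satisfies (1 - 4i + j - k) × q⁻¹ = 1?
0.0526 + 0.2105i - 0.0526j + 0.0526k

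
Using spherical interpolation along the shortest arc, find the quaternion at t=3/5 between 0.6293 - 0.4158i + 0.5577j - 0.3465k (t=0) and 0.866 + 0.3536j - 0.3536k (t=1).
0.7972 - 0.173i + 0.4506j - 0.3627k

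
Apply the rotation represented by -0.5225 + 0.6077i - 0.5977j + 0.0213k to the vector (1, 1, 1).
(0.231, 0.121, -1.712)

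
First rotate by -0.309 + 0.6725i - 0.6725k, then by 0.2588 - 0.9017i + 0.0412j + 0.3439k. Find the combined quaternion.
0.7577 + 0.425i - 0.3879j - 0.308k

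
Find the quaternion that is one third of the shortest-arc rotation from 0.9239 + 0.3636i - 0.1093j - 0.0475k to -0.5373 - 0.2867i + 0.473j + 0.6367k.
0.8552 + 0.3643i - 0.2523j - 0.2688k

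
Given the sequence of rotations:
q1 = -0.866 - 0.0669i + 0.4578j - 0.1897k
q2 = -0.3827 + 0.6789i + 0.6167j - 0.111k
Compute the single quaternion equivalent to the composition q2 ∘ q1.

q2 · q1 = 0.0735 - 0.6285i - 0.573j + 0.5208k
0.0735 - 0.6285i - 0.573j + 0.5208k


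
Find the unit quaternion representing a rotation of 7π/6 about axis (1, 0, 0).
-0.2588 + 0.9659i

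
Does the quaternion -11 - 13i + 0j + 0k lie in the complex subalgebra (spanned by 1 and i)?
Yes. The quaternion -11 - 13i has j- and k-coefficients y = z = 0, so it lies in the complex subalgebra spanned by 1 and i.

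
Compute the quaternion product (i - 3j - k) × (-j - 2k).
-5 + 5i + 2j - k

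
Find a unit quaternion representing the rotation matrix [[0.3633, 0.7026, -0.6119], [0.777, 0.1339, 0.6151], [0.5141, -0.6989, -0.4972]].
-0.5 + 0.657i + 0.563j - 0.0372k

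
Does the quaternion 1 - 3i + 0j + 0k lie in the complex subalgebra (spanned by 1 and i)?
Yes. The quaternion 1 - 3i has j- and k-coefficients y = z = 0, so it lies in the complex subalgebra spanned by 1 and i.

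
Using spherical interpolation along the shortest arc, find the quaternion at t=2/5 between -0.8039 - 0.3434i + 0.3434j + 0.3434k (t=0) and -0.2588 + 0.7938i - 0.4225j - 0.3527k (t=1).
-0.4446 - 0.6439i + 0.4575j + 0.4225k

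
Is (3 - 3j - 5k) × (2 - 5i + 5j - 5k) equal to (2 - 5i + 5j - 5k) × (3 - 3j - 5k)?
No: pq = -4 + 25i + 34j - 40k ≠ -4 - 55i - 16j - 10k = qp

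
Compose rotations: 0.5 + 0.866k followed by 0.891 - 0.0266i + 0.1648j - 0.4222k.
0.8111 + 0.1294i + 0.1054j + 0.5605k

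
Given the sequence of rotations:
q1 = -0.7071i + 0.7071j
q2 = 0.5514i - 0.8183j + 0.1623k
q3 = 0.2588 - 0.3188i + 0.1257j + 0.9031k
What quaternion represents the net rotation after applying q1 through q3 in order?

q2 · q1 = 0.9685 - 0.1148i - 0.1148j - 0.1887k
q3 · q2 · q1 = 0.3989 - 0.2585i - 0.0718j + 0.8768k
0.3989 - 0.2585i - 0.0718j + 0.8768k


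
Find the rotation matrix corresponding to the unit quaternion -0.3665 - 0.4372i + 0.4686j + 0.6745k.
[[-0.3491, 0.0847, -0.9333], [-0.9042, -0.2922, 0.3117], [-0.2463, 0.9526, 0.1785]]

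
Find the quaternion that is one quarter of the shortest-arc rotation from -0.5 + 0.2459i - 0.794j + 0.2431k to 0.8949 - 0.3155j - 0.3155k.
-0.7246 + 0.2109i - 0.5768j + 0.3128k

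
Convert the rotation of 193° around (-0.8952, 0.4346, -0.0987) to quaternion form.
-0.1132 - 0.8894i + 0.4318j - 0.0981k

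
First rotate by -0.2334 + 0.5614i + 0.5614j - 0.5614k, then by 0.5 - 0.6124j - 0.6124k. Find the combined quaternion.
-0.1167 + 0.9683i + 0.0798j + 0.206k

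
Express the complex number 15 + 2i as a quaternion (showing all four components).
15 + 2i + 0j + 0k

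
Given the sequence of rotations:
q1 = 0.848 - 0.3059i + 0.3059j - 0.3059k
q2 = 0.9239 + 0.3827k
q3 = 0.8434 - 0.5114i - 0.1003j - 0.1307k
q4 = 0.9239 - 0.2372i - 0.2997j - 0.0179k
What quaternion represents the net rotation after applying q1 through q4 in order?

q2 · q1 = 0.9005 - 0.3997i + 0.1656j + 0.0419k
q3 · q2 · q1 = 0.5772 - 0.7802i + 0.123j - 0.2071k
q4 · q3 · q2 · q1 = 0.3814 - 0.7935i - 0.0945j - 0.4647k
0.3814 - 0.7935i - 0.0945j - 0.4647k


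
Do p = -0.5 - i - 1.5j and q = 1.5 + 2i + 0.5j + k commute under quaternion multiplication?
No: pq = 2 - 4i - 1.5j + 2k ≠ 2 - i - 3.5j - 3k = qp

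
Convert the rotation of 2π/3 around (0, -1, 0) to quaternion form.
0.5 - 0.866j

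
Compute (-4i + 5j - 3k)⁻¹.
0.08i - 0.1j + 0.06k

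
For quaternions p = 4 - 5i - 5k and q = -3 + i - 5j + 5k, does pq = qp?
No: pq = 18 - 6i + 60k ≠ 18 + 44i - 40j + 10k = qp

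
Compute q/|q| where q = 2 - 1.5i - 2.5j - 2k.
0.4924 - 0.3693i - 0.6155j - 0.4924k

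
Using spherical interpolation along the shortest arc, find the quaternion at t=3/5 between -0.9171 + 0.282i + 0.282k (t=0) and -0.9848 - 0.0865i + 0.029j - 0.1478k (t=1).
-0.9974 + 0.0645i + 0.018j + 0.0263k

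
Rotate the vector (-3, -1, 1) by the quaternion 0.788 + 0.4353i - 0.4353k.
(-2.928, 1.13, 1.072)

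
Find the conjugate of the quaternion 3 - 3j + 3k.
3 + 3j - 3k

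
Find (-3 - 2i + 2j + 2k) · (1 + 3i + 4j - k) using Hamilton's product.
-3 - 21i - 6j - 9k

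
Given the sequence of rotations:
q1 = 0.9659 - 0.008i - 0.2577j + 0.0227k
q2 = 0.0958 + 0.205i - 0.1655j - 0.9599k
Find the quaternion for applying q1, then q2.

q2 · q1 = 0.0733 - 0.0539i - 0.1815j - 0.9791k
0.0733 - 0.0539i - 0.1815j - 0.9791k


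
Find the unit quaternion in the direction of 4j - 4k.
0.7071j - 0.7071k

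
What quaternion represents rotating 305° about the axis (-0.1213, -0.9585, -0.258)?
-0.887 - 0.056i - 0.4426j - 0.1191k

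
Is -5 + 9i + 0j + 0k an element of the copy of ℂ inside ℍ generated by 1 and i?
Yes. The quaternion -5 + 9i has j- and k-coefficients y = z = 0, so it lies in the complex subalgebra spanned by 1 and i.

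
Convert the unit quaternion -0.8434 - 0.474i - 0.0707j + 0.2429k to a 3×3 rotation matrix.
[[0.872, 0.4767, -0.111], [-0.3427, 0.4326, -0.8339], [-0.3495, 0.7652, 0.5407]]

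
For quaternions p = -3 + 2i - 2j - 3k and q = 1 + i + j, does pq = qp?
No: pq = -3 + 2i - 8j + k ≠ -3 - 4i - 2j - 7k = qp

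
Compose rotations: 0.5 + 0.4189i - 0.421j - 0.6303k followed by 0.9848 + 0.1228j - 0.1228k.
0.4667 + 0.2834i - 0.4046j - 0.7336k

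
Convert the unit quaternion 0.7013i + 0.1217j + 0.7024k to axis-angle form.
axis = (0.7013, 0.1217, 0.7024), θ = π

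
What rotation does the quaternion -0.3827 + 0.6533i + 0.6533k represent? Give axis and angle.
axis = (√2/2, 0, √2/2), θ = 5π/4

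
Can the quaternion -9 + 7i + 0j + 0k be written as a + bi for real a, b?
Yes. The quaternion -9 + 7i has j- and k-coefficients y = z = 0, so it lies in the complex subalgebra spanned by 1 and i.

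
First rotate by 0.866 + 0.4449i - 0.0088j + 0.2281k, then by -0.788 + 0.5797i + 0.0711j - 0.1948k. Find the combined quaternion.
-0.8953 + 0.1659i - 0.1504j - 0.3852k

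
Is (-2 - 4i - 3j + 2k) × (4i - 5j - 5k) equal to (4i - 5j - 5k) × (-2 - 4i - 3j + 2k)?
No: pq = 11 + 17i - 2j + 42k ≠ 11 - 33i + 22j - 22k = qp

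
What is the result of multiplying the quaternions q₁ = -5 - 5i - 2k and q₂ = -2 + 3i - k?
23 - 5i - 11j + 9k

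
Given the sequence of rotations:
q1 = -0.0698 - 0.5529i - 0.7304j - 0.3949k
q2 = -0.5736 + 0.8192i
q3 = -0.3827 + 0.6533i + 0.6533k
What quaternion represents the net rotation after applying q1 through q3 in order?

q2 · q1 = 0.493 + 0.26i + 0.7425j - 0.3718k
q3 · q2 · q1 = -0.1156 - 0.2625i + 0.1286j + 0.9494k
-0.1156 - 0.2625i + 0.1286j + 0.9494k


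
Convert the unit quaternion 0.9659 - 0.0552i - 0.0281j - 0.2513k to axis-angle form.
axis = (-0.2133, -0.1086, -0.9709), θ = π/6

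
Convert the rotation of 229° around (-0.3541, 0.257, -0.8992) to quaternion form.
-0.4147 - 0.3222i + 0.2339j - 0.8182k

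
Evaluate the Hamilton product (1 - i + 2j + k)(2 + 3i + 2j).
1 - i + 9j - 6k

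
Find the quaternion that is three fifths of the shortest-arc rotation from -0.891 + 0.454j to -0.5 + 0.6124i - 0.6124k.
-0.772 + 0.4223i + 0.2177j - 0.4223k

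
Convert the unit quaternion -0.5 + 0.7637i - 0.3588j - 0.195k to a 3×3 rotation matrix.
[[0.6665, -0.743, 0.061], [-0.353, -0.2425, 0.9036], [-0.6566, -0.6238, -0.424]]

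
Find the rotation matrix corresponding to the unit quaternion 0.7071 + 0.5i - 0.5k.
[[0.5, 0.7071, -0.5], [-0.7071, 0, -0.7071], [-0.5, 0.7071, 0.5]]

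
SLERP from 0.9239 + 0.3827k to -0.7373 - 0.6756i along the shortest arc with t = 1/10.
0.9329 + 0.0757i + 0.3522k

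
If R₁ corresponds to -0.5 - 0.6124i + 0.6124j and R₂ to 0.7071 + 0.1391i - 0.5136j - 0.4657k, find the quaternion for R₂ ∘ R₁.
0.0462 - 0.2174i + 0.975j + 0.0035k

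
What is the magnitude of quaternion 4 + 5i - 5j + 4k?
√82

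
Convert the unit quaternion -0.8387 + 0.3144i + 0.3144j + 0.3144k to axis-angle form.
axis = (√3/3, √3/3, √3/3), θ = 294°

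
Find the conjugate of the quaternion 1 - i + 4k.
1 + i - 4k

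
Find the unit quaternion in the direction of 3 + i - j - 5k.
0.5 + 0.1667i - 0.1667j - 0.8333k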